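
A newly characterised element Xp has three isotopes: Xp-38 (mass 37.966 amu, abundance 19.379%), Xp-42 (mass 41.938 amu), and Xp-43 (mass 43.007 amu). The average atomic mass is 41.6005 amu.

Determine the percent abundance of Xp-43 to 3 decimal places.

Let x and y be the fractions of Xp-42 and Xp-43. Then x + y = 1 − 0.19379 = 0.80621 and 41.938x + 43.007y = 41.6005 − 0.19379×37.966 = 34.24306886.
Substituting: 41.938x + 43.007(0.80621 − x) = 34.24306886
(41.938 − 43.007)x = -0.42960461  ⇒  x = 0.40188, y = 0.40433
Xp-42: 40.188%, Xp-43: 40.433%.

40.433%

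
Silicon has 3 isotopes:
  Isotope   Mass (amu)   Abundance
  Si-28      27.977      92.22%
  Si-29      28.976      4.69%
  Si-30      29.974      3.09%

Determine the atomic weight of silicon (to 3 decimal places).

Weight each isotope mass by its fractional abundance: 0.9222 × 27.977 + 0.0469 × 28.976 + 0.0309 × 29.974
= 25.8004 + 1.3590 + 0.9262 = 28.0856 amu

28.086 amu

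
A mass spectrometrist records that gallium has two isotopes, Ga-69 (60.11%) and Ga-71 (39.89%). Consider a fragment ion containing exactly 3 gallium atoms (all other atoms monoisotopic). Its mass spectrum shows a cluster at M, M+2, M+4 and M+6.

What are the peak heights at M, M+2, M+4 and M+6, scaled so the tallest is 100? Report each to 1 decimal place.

50.2 : 100.0 : 66.4 : 14.7

The 3 Ga atoms are independent, so intensities follow the terms of (0.6011 + 0.3989)^3.
P(M) = 0.6011^3 = 0.217190
P(M+2) = 3 × 0.6011^2 × 0.3989^1 = 0.432393
P(M+4) = 3 × 0.6011^1 × 0.3989^2 = 0.286943
P(M+6) = 0.3989^3 = 0.063473
The M+2 peak is largest (0.432393); scaling to 100 gives 50.2 : 100.0 : 66.4 : 14.7.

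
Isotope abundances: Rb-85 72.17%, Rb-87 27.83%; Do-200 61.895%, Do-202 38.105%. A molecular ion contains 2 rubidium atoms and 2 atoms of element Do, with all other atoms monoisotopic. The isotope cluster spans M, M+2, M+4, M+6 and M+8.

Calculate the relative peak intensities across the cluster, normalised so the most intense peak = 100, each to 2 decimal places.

49.94 : 100.00 : 73.77 : 23.74 : 2.81

Rubidium pattern (n=2): 0.52085089 : 0.40169822 : 0.07745089
Element Do pattern (n=2): 0.3830991 : 0.47170179 : 0.1451991
Convolve the two distributions (both contribute in 2-u steps):
  M: 0.52085089×0.3830991 = 0.199538
  M+2: 0.52085089×0.47170179 + 0.40169822×0.3830991 = 0.399577
  M+4: 0.52085089×0.1451991 + 0.40169822×0.47170179 + 0.07745089×0.3830991 = 0.294780
  M+6: 0.40169822×0.1451991 + 0.07745089×0.47170179 = 0.094860
  M+8: 0.07745089×0.1451991 = 0.011246
Scale to base peak (0.399577) = 100: 49.94 : 100.00 : 73.77 : 23.74 : 2.81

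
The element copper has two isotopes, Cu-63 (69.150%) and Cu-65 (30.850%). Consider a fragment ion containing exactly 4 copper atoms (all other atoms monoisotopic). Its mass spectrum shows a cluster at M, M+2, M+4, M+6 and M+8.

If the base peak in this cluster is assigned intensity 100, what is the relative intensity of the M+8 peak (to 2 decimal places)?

2.22

(0.69150 + 0.30850)^4 gives M 0.2286, M+2 0.4080, M+4 0.2731, M+6 0.0812, M+8 0.0091; the largest is M+2.
P(M+2) = C(4,1) × 0.69150^3 × 0.30850^1 = 4 × 0.33065611 × 0.3085 = 0.408030 (base)
P(M+8) = C(4,4) × 0.69150^0 × 0.30850^4 = 1 × 1.0000 × 0.00905776 = 0.009058
Relative intensity = 0.009058 / 0.408030 × 100 = 2.22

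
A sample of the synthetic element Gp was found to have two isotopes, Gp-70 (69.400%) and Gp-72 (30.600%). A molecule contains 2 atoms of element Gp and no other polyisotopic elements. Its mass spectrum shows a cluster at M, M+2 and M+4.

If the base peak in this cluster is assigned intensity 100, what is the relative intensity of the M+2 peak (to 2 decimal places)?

88.18

(0.69400 + 0.30600)^2 gives M 0.4816, M+2 0.4247, M+4 0.0936; the largest is M.
P(M) = C(2,0) × 0.69400^2 × 0.30600^0 = 1 × 0.481636 × 1.0000 = 0.481636 (base)
P(M+2) = C(2,1) × 0.69400^1 × 0.30600^1 = 2 × 0.6940 × 0.3060 = 0.424728
Relative intensity = 0.424728 / 0.481636 × 100 = 88.18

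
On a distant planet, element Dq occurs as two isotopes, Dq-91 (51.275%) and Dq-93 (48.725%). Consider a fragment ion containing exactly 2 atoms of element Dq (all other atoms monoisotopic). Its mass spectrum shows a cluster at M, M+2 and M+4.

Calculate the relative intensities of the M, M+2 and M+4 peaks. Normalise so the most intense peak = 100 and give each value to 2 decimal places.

52.62 : 100.00 : 47.51

The 2 Dq atoms are independent, so intensities follow the terms of (0.51275 + 0.48725)^2.
P(M) = 0.51275^2 = 0.262913
P(M+2) = 2 × 0.51275^1 × 0.48725^1 = 0.499675
P(M+4) = 0.48725^2 = 0.237413
The M+2 peak is largest (0.499675); scaling to 100 gives 52.62 : 100.00 : 47.51.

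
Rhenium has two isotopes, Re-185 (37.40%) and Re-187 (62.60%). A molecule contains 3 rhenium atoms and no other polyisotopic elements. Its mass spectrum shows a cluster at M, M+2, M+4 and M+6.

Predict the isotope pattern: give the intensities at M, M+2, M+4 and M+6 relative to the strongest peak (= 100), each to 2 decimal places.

11.90 : 59.74 : 100.00 : 55.79

Each Re atom is independently Re-185 (p = 0.3740) or Re-187 (q = 0.6260); the cluster is the binomial expansion (p + q)^3.
P(M) = 0.3740^3 = 0.052314
P(M+2) = 3 × 0.3740^2 × 0.6260^1 = 0.262687
P(M+4) = 3 × 0.3740^1 × 0.6260^2 = 0.439685
P(M+6) = 0.6260^3 = 0.245314
The M+4 peak is largest (0.439685); scaling to 100 gives 11.90 : 59.74 : 100.00 : 55.79.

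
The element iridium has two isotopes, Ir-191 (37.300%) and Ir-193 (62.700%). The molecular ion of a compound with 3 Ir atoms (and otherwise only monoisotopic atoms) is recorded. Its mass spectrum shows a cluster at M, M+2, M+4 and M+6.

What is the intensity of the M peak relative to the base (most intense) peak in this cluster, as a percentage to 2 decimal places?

11.80%

Term probabilities: M 0.0519, M+2 0.2617, M+4 0.4399, M+6 0.2465. Base peak = M+4.
P(M+4) = C(3,2) × 0.37300^1 × 0.62700^2 = 3 × 0.3730 × 0.393129 = 0.439911 (base)
P(M) = C(3,0) × 0.37300^3 × 0.62700^0 = 1 × 0.05189512 × 1.0000 = 0.051895
Relative intensity = 0.051895 / 0.439911 × 100 = 11.80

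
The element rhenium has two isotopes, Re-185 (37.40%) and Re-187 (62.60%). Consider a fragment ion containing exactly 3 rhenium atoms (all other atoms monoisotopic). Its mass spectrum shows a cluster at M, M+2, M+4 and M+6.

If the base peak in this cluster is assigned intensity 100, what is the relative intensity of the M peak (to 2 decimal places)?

Binomial terms of (0.3740 + 0.6260)^3: M 0.0523, M+2 0.2627, M+4 0.4397, M+6 0.2453 → M+4 is the base peak.
P(M+4) = C(3,2) × 0.3740^1 × 0.6260^2 = 3 × 0.3740 × 0.391876 = 0.439685 (base)
P(M) = C(3,0) × 0.3740^3 × 0.6260^0 = 1 × 0.05231362 × 1.0000 = 0.052314
Relative intensity = 0.052314 / 0.439685 × 100 = 11.90

11.90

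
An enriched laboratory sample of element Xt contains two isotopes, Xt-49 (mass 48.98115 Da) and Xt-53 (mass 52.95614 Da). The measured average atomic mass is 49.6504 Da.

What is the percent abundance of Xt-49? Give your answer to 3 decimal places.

83.163%

With x = fraction of Xt-49 (so Xt-53 is 1 − x):
48.98115·x + 52.95614·(1 − x) = 49.6504
(48.98115 − 52.95614)·x = 49.6504 − 52.95614
x = -3.30574 / -3.97499 = 0.83163 → 83.163% Xt-49, 16.837% Xt-53.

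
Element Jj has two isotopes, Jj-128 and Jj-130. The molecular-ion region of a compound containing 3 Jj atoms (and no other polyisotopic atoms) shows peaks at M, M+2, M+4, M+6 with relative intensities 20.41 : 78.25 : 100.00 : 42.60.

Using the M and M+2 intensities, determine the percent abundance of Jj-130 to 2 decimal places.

Let p = fractional abundance of Jj-128. I(M+2)/I(M) = [C(3,1)·p^2·(1−p)] / p^3 = 3·(1−p)/p = 78.25/20.41 = 3.8339
(1−p)/p = 3.8339/3 = 1.2780  ⇒  p = 1/(1 + 1.2780) = 0.4390
Jj-128: 43.90%, Jj-130: 56.10%.

56.10%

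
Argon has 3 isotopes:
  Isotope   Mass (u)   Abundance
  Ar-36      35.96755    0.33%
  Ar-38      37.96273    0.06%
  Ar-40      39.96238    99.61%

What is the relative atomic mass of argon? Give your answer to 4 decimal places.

The abundance-weighted mean is 0.0033 × 35.96755 + 0.0006 × 37.96273 + 0.9961 × 39.96238
= 0.118693 + 0.022778 + 39.806527 = 39.947998 u

39.9480 u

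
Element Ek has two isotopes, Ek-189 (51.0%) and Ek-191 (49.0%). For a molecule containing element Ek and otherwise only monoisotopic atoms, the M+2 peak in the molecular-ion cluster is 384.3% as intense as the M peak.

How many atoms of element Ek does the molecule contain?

4

With n Ek atoms, P(M+2)/P(M) = C(n,1)·p^(n−1)q / p^n = n·q/p = n · 0.490/0.510.
n = 3.843 × 0.510/0.490 = 4.00 ≈ 4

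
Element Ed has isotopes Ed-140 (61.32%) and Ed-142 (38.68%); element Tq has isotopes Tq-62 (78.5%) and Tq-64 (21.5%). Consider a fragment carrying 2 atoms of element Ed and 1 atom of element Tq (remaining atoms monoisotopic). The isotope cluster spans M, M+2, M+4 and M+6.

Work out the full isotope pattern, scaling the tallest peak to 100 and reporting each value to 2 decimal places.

65.13 : 100.00 : 48.42 : 7.10

Element Ed pattern (n=2): 0.37601424 : 0.47437152 : 0.14961424
Element Tq pattern (n=1): 0.7850 : 0.2150
Convolve the two distributions (both contribute in 2-u steps):
  M: 0.37601424×0.7850 = 0.295171
  M+2: 0.37601424×0.2150 + 0.47437152×0.7850 = 0.453225
  M+4: 0.47437152×0.2150 + 0.14961424×0.7850 = 0.219437
  M+6: 0.14961424×0.2150 = 0.032167
Scale to base peak (0.453225) = 100: 65.13 : 100.00 : 48.42 : 7.10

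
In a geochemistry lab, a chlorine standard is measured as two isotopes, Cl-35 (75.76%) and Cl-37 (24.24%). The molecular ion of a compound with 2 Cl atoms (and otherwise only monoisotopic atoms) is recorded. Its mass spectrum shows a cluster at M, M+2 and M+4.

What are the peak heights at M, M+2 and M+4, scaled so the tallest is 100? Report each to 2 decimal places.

100.00 : 63.99 : 10.24

The 2 Cl atoms are independent, so intensities follow the terms of (0.7576 + 0.2424)^2.
P(M) = 0.7576^2 = 0.573958
P(M+2) = 2 × 0.7576^1 × 0.2424^1 = 0.367284
P(M+4) = 0.2424^2 = 0.058758
The M peak is largest (0.573958); scaling to 100 gives 100.00 : 63.99 : 10.24.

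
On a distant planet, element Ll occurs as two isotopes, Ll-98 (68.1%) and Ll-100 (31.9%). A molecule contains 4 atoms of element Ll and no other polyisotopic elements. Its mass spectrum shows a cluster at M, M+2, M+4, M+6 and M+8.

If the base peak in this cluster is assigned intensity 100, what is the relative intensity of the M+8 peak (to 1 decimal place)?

Term probabilities: M 0.2151, M+2 0.4030, M+4 0.2832, M+6 0.0884, M+8 0.0104. Base peak = M+2.
P(M+2) = C(4,1) × 0.681^3 × 0.319^1 = 4 × 0.31582124 × 0.3190 = 0.402988 (base)
P(M+8) = C(4,4) × 0.681^0 × 0.319^4 = 1 × 1.0000 × 0.0103553 = 0.010355
Relative intensity = 0.010355 / 0.402988 × 100 = 2.6

2.6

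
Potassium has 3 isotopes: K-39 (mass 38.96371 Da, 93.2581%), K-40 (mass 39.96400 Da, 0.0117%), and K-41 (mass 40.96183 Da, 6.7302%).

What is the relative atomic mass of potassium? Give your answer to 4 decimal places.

Ar = Σ fᵢ·mᵢ = 0.932581 × 38.96371 + 0.000117 × 39.96400 + 0.067302 × 40.96183
= 36.336816 + 0.004676 + 2.756813 = 39.098305 Da

39.0983 Da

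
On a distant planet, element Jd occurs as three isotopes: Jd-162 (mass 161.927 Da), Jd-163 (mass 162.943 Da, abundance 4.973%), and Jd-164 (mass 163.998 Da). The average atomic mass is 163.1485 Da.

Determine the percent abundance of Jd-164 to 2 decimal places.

56.54%

Let x and y be the fractions of Jd-162 and Jd-164. Then x + y = 1 − 0.04973 = 0.95027 and 161.927x + 163.998y = 163.1485 − 0.04973×162.943 = 155.04534461.
Substituting: 161.927x + 163.998(0.95027 − x) = 155.04534461
(161.927 − 163.998)x = -0.79703485  ⇒  x = 0.38486, y = 0.56541
Jd-162: 38.49%, Jd-164: 56.54%.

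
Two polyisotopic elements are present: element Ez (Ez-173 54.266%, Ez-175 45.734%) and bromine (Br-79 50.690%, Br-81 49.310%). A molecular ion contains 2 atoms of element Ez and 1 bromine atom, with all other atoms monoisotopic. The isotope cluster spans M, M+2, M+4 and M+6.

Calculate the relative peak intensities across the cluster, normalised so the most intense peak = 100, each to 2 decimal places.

37.62 : 100.00 : 88.40 : 25.99

Element Ez pattern (n=2): 0.29447988 : 0.49636025 : 0.20915988
Bromine pattern (n=1): 0.5069 : 0.4931
Convolve the two distributions (both contribute in 2-u steps):
  M: 0.29447988×0.5069 = 0.149272
  M+2: 0.29447988×0.4931 + 0.49636025×0.5069 = 0.396813
  M+4: 0.49636025×0.4931 + 0.20915988×0.5069 = 0.350778
  M+6: 0.20915988×0.4931 = 0.103137
Scale to base peak (0.396813) = 100: 37.62 : 100.00 : 88.40 : 25.99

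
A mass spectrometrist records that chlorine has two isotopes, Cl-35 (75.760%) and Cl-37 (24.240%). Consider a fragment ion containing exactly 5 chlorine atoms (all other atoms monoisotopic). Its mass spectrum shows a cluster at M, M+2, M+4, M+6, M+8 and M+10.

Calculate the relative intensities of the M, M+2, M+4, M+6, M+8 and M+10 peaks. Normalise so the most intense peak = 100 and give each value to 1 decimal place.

Each Cl atom is independently Cl-35 (p = 0.75760) or Cl-37 (q = 0.24240); the cluster is the binomial expansion (p + q)^5.
P(M) = 0.75760^5 = 0.249574
P(M+2) = 5 × 0.75760^4 × 0.24240^1 = 0.399266
P(M+4) = 10 × 0.75760^3 × 0.24240^2 = 0.255497
P(M+6) = 10 × 0.75760^2 × 0.24240^3 = 0.081748
P(M+8) = 5 × 0.75760^1 × 0.24240^4 = 0.013078
P(M+10) = 0.24240^5 = 0.000837
The M+2 peak is largest (0.399266); scaling to 100 gives 62.5 : 100.0 : 64.0 : 20.5 : 3.3 : 0.2.

62.5 : 100.0 : 64.0 : 20.5 : 3.3 : 0.2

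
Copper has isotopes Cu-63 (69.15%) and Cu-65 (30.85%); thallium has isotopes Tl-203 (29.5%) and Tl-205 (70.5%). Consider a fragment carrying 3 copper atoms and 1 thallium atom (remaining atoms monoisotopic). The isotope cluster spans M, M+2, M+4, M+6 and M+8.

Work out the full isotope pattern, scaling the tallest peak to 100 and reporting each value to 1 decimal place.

26.3 : 98.2 : 100.0 : 39.9 : 5.6

Copper pattern (n=3): 0.33065611 : 0.44254842 : 0.19743483 : 0.02936064
Thallium pattern (n=1): 0.2950 : 0.7050
Convolve the two distributions (both contribute in 2-u steps):
  M: 0.33065611×0.2950 = 0.097544
  M+2: 0.33065611×0.7050 + 0.44254842×0.2950 = 0.363664
  M+4: 0.44254842×0.7050 + 0.19743483×0.2950 = 0.370240
  M+6: 0.19743483×0.7050 + 0.02936064×0.2950 = 0.147853
  M+8: 0.02936064×0.7050 = 0.020699
Scale to base peak (0.370240) = 100: 26.3 : 98.2 : 100.0 : 39.9 : 5.6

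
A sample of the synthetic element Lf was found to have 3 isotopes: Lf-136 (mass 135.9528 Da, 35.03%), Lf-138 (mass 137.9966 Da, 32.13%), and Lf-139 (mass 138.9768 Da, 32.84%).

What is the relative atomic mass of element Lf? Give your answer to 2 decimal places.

137.60 Da

Ar = Σ fᵢ·mᵢ = 0.3503 × 135.9528 + 0.3213 × 137.9966 + 0.3284 × 138.9768
= 47.62427 + 44.33831 + 45.63998 = 137.60256 Da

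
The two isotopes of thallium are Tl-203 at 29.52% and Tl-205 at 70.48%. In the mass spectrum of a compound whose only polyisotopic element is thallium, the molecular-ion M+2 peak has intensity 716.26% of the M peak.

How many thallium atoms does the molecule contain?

The M+2/M ratio from n Tl atoms is n · q/p = n · 0.7048/0.2952.
n = 7.1626 × 0.2952/0.7048 = 3.00 ≈ 3

3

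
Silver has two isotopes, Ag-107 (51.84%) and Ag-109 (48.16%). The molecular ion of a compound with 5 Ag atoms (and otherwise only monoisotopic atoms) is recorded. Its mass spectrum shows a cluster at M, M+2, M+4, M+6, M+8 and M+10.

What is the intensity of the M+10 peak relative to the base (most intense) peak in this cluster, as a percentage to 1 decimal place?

Binomial terms of (0.5184 + 0.4816)^5: M 0.0374, M+2 0.1739, M+4 0.3231, M+6 0.3002, M+8 0.1394, M+10 0.0259 → M+4 is the base peak.
P(M+4) = C(5,2) × 0.5184^3 × 0.4816^2 = 10 × 0.13931407 × 0.23193856 = 0.323123 (base)
P(M+10) = C(5,5) × 0.5184^0 × 0.4816^5 = 1 × 1.0000 × 0.02590791 = 0.025908
Relative intensity = 0.025908 / 0.323123 × 100 = 8.0

8.0%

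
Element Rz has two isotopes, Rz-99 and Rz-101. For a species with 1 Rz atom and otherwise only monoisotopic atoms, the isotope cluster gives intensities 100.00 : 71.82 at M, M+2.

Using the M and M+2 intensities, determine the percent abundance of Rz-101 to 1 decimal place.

41.8%

Write p for the Rz-99 fraction. I(M+2)/I(M) = [C(1,1)·p^0·(1−p)] / p^1 = 1·(1−p)/p = 71.82/100.00 = 0.7182
(1−p)/p = 0.7182/1 = 0.7182  ⇒  p = 1/(1 + 0.7182) = 0.5820
Rz-99: 58.2%, Rz-101: 41.8%.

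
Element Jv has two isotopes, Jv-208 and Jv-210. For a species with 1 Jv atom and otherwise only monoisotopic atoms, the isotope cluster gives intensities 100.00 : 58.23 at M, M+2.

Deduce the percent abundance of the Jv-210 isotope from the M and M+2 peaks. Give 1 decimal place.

36.8%

If p is the fraction of Jv that is Jv-208, then I(M+2)/I(M) = [C(1,1)·p^0·(1−p)] / p^1 = 1·(1−p)/p = 58.23/100.00 = 0.5823
(1−p)/p = 0.5823/1 = 0.5823  ⇒  p = 1/(1 + 0.5823) = 0.6320
Jv-208: 63.2%, Jv-210: 36.8%.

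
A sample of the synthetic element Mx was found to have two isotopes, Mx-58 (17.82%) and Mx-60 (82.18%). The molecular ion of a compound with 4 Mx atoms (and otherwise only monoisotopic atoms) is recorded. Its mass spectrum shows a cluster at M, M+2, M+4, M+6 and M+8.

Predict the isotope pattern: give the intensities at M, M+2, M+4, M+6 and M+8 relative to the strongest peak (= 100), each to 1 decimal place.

0.2 : 4.1 : 28.2 : 86.7 : 100.0

Expanding (0.1782 + 0.8218)^4:
P(M) = 0.1782^4 = 0.001008
P(M+2) = 4 × 0.1782^3 × 0.8218^1 = 0.018602
P(M+4) = 6 × 0.1782^2 × 0.8218^2 = 0.128676
P(M+6) = 4 × 0.1782^1 × 0.8218^3 = 0.395609
P(M+8) = 0.8218^4 = 0.456105
The M+8 peak is largest (0.456105); scaling to 100 gives 0.2 : 4.1 : 28.2 : 86.7 : 100.0.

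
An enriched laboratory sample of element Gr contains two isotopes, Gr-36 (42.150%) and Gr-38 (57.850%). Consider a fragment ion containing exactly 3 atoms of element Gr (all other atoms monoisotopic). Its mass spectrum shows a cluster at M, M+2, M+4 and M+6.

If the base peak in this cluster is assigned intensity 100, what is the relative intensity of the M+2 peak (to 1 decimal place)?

Term probabilities: M 0.0749, M+2 0.3083, M+4 0.4232, M+6 0.1936. Base peak = M+4.
P(M+4) = C(3,2) × 0.42150^1 × 0.57850^2 = 3 × 0.4215 × 0.33466225 = 0.423180 (base)
P(M+2) = C(3,1) × 0.42150^2 × 0.57850^1 = 3 × 0.17766225 × 0.5785 = 0.308333
Relative intensity = 0.308333 / 0.423180 × 100 = 72.9

72.9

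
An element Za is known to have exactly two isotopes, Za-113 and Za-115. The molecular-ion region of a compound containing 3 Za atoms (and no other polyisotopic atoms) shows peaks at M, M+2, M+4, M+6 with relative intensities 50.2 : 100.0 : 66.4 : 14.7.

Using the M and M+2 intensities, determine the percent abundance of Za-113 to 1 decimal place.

60.1%

Let p = fractional abundance of Za-113. I(M+2)/I(M) = [C(3,1)·p^2·(1−p)] / p^3 = 3·(1−p)/p = 100.0/50.2 = 1.9920
(1−p)/p = 1.9920/3 = 0.6640  ⇒  p = 1/(1 + 0.6640) = 0.6010
Za-113: 60.1%, Za-115: 39.9%.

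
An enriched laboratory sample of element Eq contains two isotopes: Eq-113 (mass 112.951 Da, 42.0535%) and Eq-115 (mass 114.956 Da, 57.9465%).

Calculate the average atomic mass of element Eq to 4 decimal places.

The abundance-weighted mean is 0.420535 × 112.951 + 0.579465 × 114.956
= 47.49985 + 66.61298 = 114.11283 Da

114.1128 Da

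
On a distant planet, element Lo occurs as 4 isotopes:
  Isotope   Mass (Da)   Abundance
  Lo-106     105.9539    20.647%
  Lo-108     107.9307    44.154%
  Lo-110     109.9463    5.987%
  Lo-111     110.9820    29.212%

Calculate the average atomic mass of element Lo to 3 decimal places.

108.535 Da

Weight each isotope mass by its fractional abundance: 0.20647 × 105.9539 + 0.44154 × 107.9307 + 0.05987 × 109.9463 + 0.29212 × 110.9820
= 21.87630 + 47.65572 + 6.58248 + 32.42006 = 108.53456 Da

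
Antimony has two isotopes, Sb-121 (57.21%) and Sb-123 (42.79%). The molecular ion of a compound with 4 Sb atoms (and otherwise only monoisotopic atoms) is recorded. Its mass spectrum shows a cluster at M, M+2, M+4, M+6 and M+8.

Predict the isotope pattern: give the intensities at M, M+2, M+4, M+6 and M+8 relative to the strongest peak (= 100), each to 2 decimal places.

Expanding (0.5721 + 0.4279)^4:
P(M) = 0.5721^4 = 0.107124
P(M+2) = 4 × 0.5721^3 × 0.4279^1 = 0.320493
P(M+4) = 6 × 0.5721^2 × 0.4279^2 = 0.359567
P(M+6) = 4 × 0.5721^1 × 0.4279^3 = 0.179291
P(M+8) = 0.4279^4 = 0.033525
The M+4 peak is largest (0.359567); scaling to 100 gives 29.79 : 89.13 : 100.00 : 49.86 : 9.32.

29.79 : 89.13 : 100.00 : 49.86 : 9.32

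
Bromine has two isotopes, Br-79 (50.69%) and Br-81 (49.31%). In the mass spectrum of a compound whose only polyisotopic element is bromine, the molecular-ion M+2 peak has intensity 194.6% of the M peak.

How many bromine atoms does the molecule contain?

2

For n independent Br atoms, I(M+2)/I(M) = n · (abundance Br-81) / (abundance Br-79) = n · 0.4931/0.5069.
n = 1.946 × 0.5069/0.4931 = 2.00 ≈ 2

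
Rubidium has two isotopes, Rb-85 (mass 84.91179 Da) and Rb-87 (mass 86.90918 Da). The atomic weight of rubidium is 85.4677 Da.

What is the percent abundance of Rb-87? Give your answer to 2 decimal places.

Let x be the fractional abundance of Rb-85; then Rb-87 has abundance 1 − x.
84.91179·x + 86.90918·(1 − x) = 85.4677
(84.91179 − 86.90918)·x = 85.4677 − 86.90918
x = -1.44148 / -1.99739 = 0.72168 → 72.17% Rb-85, 27.83% Rb-87.

27.83%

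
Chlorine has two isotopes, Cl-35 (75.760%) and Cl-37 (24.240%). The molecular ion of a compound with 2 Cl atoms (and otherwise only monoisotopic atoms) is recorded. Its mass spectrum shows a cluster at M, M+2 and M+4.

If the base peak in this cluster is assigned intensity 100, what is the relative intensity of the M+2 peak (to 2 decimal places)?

63.99

Term probabilities: M 0.5740, M+2 0.3673, M+4 0.0588. Base peak = M.
P(M) = C(2,0) × 0.75760^2 × 0.24240^0 = 1 × 0.57395776 × 1.0000 = 0.573958 (base)
P(M+2) = C(2,1) × 0.75760^1 × 0.24240^1 = 2 × 0.7576 × 0.2424 = 0.367284
Relative intensity = 0.367284 / 0.573958 × 100 = 63.99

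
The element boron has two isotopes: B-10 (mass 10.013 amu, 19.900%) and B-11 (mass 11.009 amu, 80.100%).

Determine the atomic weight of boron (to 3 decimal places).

10.811 amu

Ar = Σ fᵢ·mᵢ = 0.19900 × 10.013 + 0.80100 × 11.009
= 1.9926 + 8.8182 = 10.8108 amu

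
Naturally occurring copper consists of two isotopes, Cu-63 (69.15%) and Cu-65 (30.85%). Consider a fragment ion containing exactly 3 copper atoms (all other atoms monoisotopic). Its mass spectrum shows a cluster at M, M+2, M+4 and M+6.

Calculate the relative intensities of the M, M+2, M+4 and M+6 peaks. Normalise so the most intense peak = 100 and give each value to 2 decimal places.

Expanding (0.6915 + 0.3085)^3:
P(M) = 0.6915^3 = 0.330656
P(M+2) = 3 × 0.6915^2 × 0.3085^1 = 0.442548
P(M+4) = 3 × 0.6915^1 × 0.3085^2 = 0.197435
P(M+6) = 0.3085^3 = 0.029361
The M+2 peak is largest (0.442548); scaling to 100 gives 74.72 : 100.00 : 44.61 : 6.63.

74.72 : 100.00 : 44.61 : 6.63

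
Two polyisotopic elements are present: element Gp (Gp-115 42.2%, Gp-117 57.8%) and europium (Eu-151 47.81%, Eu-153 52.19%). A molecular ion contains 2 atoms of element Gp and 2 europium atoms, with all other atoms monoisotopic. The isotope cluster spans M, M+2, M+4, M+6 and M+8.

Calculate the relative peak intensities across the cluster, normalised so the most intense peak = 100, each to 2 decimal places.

11.05 : 54.40 : 100.00 : 81.34 : 24.71

Element Gp pattern (n=2): 0.178084 : 0.487832 : 0.334084
Europium pattern (n=2): 0.22857961 : 0.49904078 : 0.27237961
Convolve the two distributions (both contribute in 2-u steps):
  M: 0.178084×0.22857961 = 0.040706
  M+2: 0.178084×0.49904078 + 0.487832×0.22857961 = 0.200380
  M+4: 0.178084×0.27237961 + 0.487832×0.49904078 + 0.334084×0.22857961 = 0.368319
  M+6: 0.487832×0.27237961 + 0.334084×0.49904078 = 0.299597
  M+8: 0.334084×0.27237961 = 0.090998
Scale to base peak (0.368319) = 100: 11.05 : 54.40 : 100.00 : 81.34 : 24.71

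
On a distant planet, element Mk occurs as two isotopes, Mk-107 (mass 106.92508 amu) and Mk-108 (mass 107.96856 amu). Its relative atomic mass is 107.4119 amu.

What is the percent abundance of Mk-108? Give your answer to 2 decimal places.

With x = fraction of Mk-107 (so Mk-108 is 1 − x):
106.92508·x + 107.96856·(1 − x) = 107.4119
(106.92508 − 107.96856)·x = 107.4119 − 107.96856
x = -0.55666 / -1.04348 = 0.53346 → 53.35% Mk-107, 46.65% Mk-108.

46.65%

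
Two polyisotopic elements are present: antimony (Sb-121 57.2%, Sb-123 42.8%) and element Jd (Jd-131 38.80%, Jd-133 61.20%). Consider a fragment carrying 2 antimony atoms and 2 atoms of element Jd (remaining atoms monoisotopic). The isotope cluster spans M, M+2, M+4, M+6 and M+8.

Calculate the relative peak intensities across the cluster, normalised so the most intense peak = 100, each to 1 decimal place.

12.9 : 59.9 : 100.0 : 70.7 : 17.9

Antimony pattern (n=2): 0.327184 : 0.489632 : 0.183184
Element Jd pattern (n=2): 0.150544 : 0.474912 : 0.374544
Convolve the two distributions (both contribute in 2-u steps):
  M: 0.327184×0.150544 = 0.049256
  M+2: 0.327184×0.474912 + 0.489632×0.150544 = 0.229095
  M+4: 0.327184×0.374544 + 0.489632×0.474912 + 0.183184×0.150544 = 0.382654
  M+6: 0.489632×0.374544 + 0.183184×0.474912 = 0.270385
  M+8: 0.183184×0.374544 = 0.068610
Scale to base peak (0.382654) = 100: 12.9 : 59.9 : 100.0 : 70.7 : 17.9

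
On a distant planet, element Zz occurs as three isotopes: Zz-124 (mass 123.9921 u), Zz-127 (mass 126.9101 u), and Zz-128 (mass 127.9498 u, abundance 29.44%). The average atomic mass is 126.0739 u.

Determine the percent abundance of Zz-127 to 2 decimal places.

Let x and y be the fractions of Zz-124 and Zz-127. Then x + y = 1 − 0.2944 = 0.7056 and 123.9921x + 126.9101y = 126.0739 − 0.2944×127.9498 = 88.40547888.
Substituting: 123.9921x + 126.9101(0.7056 − x) = 88.40547888
(123.9921 − 126.9101)x = -1.14228768  ⇒  x = 0.39146, y = 0.31414
Zz-124: 39.15%, Zz-127: 31.41%.

31.41%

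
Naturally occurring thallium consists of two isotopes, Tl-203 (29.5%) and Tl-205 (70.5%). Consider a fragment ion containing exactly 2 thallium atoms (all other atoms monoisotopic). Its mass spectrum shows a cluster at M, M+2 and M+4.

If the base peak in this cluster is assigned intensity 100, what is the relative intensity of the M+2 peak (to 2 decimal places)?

Binomial terms of (0.295 + 0.705)^2: M 0.0870, M+2 0.4160, M+4 0.4970 → M+4 is the base peak.
P(M+4) = C(2,2) × 0.295^0 × 0.705^2 = 1 × 1.0000 × 0.497025 = 0.497025 (base)
P(M+2) = C(2,1) × 0.295^1 × 0.705^1 = 2 × 0.2950 × 0.7050 = 0.415950
Relative intensity = 0.415950 / 0.497025 × 100 = 83.69

83.69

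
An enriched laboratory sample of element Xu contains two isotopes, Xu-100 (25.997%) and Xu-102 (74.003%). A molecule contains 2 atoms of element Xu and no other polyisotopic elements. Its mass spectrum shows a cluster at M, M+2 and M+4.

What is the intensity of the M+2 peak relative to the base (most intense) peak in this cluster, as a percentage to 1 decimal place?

Binomial terms of (0.25997 + 0.74003)^2: M 0.0676, M+2 0.3848, M+4 0.5476 → M+4 is the base peak.
P(M+4) = C(2,2) × 0.25997^0 × 0.74003^2 = 1 × 1.0000 × 0.5476444 = 0.547644 (base)
P(M+2) = C(2,1) × 0.25997^1 × 0.74003^1 = 2 × 0.25997 × 0.74003 = 0.384771
Relative intensity = 0.384771 / 0.547644 × 100 = 70.3

70.3%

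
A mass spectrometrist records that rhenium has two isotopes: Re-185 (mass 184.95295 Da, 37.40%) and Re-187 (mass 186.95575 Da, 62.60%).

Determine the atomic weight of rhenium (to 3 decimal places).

186.207 Da

Weight each isotope mass by its fractional abundance: 0.3740 × 184.95295 + 0.6260 × 186.95575
= 69.172403 + 117.034300 = 186.206703 Da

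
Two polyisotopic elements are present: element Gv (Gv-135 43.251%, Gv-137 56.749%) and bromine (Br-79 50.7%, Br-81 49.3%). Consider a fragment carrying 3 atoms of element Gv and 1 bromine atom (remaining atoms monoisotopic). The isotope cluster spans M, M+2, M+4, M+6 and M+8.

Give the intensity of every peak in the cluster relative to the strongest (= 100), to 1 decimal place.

Element Gv pattern (n=3): 0.08090744 : 0.31847238 : 0.41786292 : 0.18275726
Bromine pattern (n=1): 0.5070 : 0.4930
Convolve the two distributions (both contribute in 2-u steps):
  M: 0.08090744×0.5070 = 0.041020
  M+2: 0.08090744×0.4930 + 0.31847238×0.5070 = 0.201353
  M+4: 0.31847238×0.4930 + 0.41786292×0.5070 = 0.368863
  M+6: 0.41786292×0.4930 + 0.18275726×0.5070 = 0.298664
  M+8: 0.18275726×0.4930 = 0.090099
Scale to base peak (0.368863) = 100: 11.1 : 54.6 : 100.0 : 81.0 : 24.4

11.1 : 54.6 : 100.0 : 81.0 : 24.4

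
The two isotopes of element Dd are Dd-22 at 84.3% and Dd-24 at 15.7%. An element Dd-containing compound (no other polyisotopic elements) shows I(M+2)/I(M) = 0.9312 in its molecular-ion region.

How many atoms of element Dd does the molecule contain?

5

With n Dd atoms, P(M+2)/P(M) = C(n,1)·p^(n−1)q / p^n = n·q/p = n · 0.157/0.843.
n = 0.9312 × 0.843/0.157 = 5.00 ≈ 5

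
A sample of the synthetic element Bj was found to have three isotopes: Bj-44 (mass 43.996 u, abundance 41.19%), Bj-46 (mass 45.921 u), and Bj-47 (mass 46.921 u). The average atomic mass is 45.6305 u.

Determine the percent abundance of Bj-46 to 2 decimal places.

Let x and y be the fractions of Bj-46 and Bj-47. Then x + y = 1 − 0.4119 = 0.5881 and 45.921x + 46.921y = 45.6305 − 0.4119×43.996 = 27.5085476.
Substituting: 45.921x + 46.921(0.5881 − x) = 27.5085476
(45.921 − 46.921)x = -0.0856925  ⇒  x = 0.08569, y = 0.50241
Bj-46: 8.57%, Bj-47: 50.24%.

8.57%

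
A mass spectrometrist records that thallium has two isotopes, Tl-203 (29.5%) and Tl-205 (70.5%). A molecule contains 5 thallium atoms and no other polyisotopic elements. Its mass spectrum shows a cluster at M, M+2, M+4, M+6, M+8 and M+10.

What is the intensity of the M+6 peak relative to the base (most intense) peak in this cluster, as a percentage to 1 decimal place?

83.7%

(0.295 + 0.705)^5 gives M 0.0022, M+2 0.0267, M+4 0.1276, M+6 0.3049, M+8 0.3644, M+10 0.1742; the largest is M+8.
P(M+8) = C(5,4) × 0.295^1 × 0.705^4 = 5 × 0.2950 × 0.24703385 = 0.364375 (base)
P(M+6) = C(5,3) × 0.295^2 × 0.705^3 = 10 × 0.087025 × 0.35040263 = 0.304938
Relative intensity = 0.304938 / 0.364375 × 100 = 83.7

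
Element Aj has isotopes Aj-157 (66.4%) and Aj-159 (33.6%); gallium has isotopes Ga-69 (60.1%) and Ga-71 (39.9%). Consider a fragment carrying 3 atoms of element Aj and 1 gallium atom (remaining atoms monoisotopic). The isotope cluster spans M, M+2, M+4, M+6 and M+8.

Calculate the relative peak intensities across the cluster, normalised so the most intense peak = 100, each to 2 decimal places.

45.83 : 100.00 : 81.40 : 29.31 : 3.94

Element Aj pattern (n=3): 0.29275494 : 0.44442317 : 0.22488883 : 0.03793306
Gallium pattern (n=1): 0.6010 : 0.3990
Convolve the two distributions (both contribute in 2-u steps):
  M: 0.29275494×0.6010 = 0.175946
  M+2: 0.29275494×0.3990 + 0.44442317×0.6010 = 0.383908
  M+4: 0.44442317×0.3990 + 0.22488883×0.6010 = 0.312483
  M+6: 0.22488883×0.3990 + 0.03793306×0.6010 = 0.112528
  M+8: 0.03793306×0.3990 = 0.015135
Scale to base peak (0.383908) = 100: 45.83 : 100.00 : 81.40 : 29.31 : 3.94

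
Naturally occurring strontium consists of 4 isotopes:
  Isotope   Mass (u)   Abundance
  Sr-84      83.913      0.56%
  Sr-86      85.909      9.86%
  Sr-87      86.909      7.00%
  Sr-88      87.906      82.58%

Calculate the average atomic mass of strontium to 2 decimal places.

The abundance-weighted mean is 0.0056 × 83.913 + 0.0986 × 85.909 + 0.0700 × 86.909 + 0.8258 × 87.906
= 0.4699 + 8.4706 + 6.0836 + 72.5928 = 87.6169 u

87.62 u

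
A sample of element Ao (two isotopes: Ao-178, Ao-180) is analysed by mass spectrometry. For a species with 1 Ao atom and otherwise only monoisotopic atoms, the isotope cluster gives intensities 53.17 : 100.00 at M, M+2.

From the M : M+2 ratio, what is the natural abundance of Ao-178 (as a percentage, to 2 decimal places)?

34.71%

If p is the fraction of Ao that is Ao-178, then I(M+2)/I(M) = [C(1,1)·p^0·(1−p)] / p^1 = 1·(1−p)/p = 100.00/53.17 = 1.8808
(1−p)/p = 1.8808/1 = 1.8808  ⇒  p = 1/(1 + 1.8808) = 0.3471
Ao-178: 34.71%, Ao-180: 65.29%.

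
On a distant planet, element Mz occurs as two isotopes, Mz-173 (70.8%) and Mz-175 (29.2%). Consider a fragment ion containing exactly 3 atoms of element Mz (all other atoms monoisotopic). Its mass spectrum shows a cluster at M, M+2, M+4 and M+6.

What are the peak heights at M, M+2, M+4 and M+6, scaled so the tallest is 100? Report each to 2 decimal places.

80.82 : 100.00 : 41.24 : 5.67

The 3 Mz atoms are independent, so intensities follow the terms of (0.708 + 0.292)^3.
P(M) = 0.708^3 = 0.354895
P(M+2) = 3 × 0.708^2 × 0.292^1 = 0.439107
P(M+4) = 3 × 0.708^1 × 0.292^2 = 0.181101
P(M+6) = 0.292^3 = 0.024897
The M+2 peak is largest (0.439107); scaling to 100 gives 80.82 : 100.00 : 41.24 : 5.67.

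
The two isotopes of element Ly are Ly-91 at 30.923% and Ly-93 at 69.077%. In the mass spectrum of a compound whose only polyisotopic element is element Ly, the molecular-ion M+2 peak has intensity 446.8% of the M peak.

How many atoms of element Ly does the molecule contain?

2

For n independent Ly atoms, I(M+2)/I(M) = n · (abundance Ly-93) / (abundance Ly-91) = n · 0.69077/0.30923.
n = 4.468 × 0.30923/0.69077 = 2.00 ≈ 2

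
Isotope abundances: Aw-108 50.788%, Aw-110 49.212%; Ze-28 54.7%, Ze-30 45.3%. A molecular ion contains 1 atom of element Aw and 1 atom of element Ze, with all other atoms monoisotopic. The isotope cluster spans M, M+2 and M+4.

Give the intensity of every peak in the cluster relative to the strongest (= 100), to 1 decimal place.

55.6 : 100.0 : 44.7

Element Aw pattern (n=1): 0.50788 : 0.49212
Element Ze pattern (n=1): 0.5470 : 0.4530
Convolve the two distributions (both contribute in 2-u steps):
  M: 0.50788×0.5470 = 0.277810
  M+2: 0.50788×0.4530 + 0.49212×0.5470 = 0.499259
  M+4: 0.49212×0.4530 = 0.222930
Scale to base peak (0.499259) = 100: 55.6 : 100.0 : 44.7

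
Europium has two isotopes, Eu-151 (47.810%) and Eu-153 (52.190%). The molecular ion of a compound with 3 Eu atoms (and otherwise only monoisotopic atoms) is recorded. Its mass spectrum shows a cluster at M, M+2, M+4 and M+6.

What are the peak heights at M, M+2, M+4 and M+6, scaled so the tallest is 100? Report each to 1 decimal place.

28.0 : 91.6 : 100.0 : 36.4

The 3 Eu atoms are independent, so intensities follow the terms of (0.47810 + 0.52190)^3.
P(M) = 0.47810^3 = 0.109284
P(M+2) = 3 × 0.47810^2 × 0.52190^1 = 0.357887
P(M+4) = 3 × 0.47810^1 × 0.52190^2 = 0.390674
P(M+6) = 0.52190^3 = 0.142155
The M+4 peak is largest (0.390674); scaling to 100 gives 28.0 : 91.6 : 100.0 : 36.4.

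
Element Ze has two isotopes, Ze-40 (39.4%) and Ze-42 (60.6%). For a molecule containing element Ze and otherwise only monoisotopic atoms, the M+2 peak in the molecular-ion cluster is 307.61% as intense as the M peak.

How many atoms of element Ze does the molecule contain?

2

The M+2/M ratio from n Ze atoms is n · q/p = n · 0.606/0.394.
n = 3.0761 × 0.394/0.606 = 2.00 ≈ 2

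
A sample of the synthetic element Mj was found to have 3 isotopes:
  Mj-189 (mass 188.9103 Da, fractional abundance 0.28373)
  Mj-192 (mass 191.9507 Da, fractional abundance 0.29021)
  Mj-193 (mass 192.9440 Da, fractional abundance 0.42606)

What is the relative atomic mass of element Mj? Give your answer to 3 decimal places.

191.511 Da

Average mass = Σ (abundance × isotope mass) = 0.28373 × 188.9103 + 0.29021 × 191.9507 + 0.42606 × 192.9440
= 53.59952 + 55.70601 + 82.20572 = 191.51125 Da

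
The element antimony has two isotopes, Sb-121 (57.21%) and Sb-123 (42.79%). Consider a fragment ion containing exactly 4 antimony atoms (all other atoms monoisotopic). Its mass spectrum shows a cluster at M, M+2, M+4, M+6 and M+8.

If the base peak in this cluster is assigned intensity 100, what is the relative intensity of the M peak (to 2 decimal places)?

(0.5721 + 0.4279)^4 gives M 0.1071, M+2 0.3205, M+4 0.3596, M+6 0.1793, M+8 0.0335; the largest is M+4.
P(M+4) = C(4,2) × 0.5721^2 × 0.4279^2 = 6 × 0.32729841 × 0.18309841 = 0.359567 (base)
P(M) = C(4,0) × 0.5721^4 × 0.4279^0 = 1 × 0.10712425 × 1.0000 = 0.107124
Relative intensity = 0.107124 / 0.359567 × 100 = 29.79

29.79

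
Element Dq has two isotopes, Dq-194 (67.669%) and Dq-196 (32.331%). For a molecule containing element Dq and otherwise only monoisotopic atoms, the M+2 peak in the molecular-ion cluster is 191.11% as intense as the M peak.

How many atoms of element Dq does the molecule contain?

4

With n Dq atoms, P(M+2)/P(M) = C(n,1)·p^(n−1)q / p^n = n·q/p = n · 0.32331/0.67669.
n = 1.9111 × 0.67669/0.32331 = 4.00 ≈ 4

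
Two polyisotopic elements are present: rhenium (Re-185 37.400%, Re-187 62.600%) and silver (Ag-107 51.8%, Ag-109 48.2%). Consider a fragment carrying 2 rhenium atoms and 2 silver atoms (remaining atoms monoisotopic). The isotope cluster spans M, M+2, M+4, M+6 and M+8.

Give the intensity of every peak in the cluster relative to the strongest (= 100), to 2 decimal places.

10.10 : 52.63 : 100.00 : 81.96 : 24.51

Rhenium pattern (n=2): 0.139876 : 0.468248 : 0.391876
Silver pattern (n=2): 0.268324 : 0.499352 : 0.232324
Convolve the two distributions (both contribute in 2-u steps):
  M: 0.139876×0.268324 = 0.037532
  M+2: 0.139876×0.499352 + 0.468248×0.268324 = 0.195490
  M+4: 0.139876×0.232324 + 0.468248×0.499352 + 0.391876×0.268324 = 0.371467
  M+6: 0.468248×0.232324 + 0.391876×0.499352 = 0.304469
  M+8: 0.391876×0.232324 = 0.091042
Scale to base peak (0.371467) = 100: 10.10 : 52.63 : 100.00 : 81.96 : 24.51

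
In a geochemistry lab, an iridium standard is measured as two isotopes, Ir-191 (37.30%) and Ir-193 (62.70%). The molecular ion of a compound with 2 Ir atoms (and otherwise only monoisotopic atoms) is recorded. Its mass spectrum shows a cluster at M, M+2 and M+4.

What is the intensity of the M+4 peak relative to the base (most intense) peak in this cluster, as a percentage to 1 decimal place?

Term probabilities: M 0.1391, M+2 0.4677, M+4 0.3931. Base peak = M+2.
P(M+2) = C(2,1) × 0.3730^1 × 0.6270^1 = 2 × 0.3730 × 0.6270 = 0.467742 (base)
P(M+4) = C(2,2) × 0.3730^0 × 0.6270^2 = 1 × 1.0000 × 0.393129 = 0.393129
Relative intensity = 0.393129 / 0.467742 × 100 = 84.0

84.0%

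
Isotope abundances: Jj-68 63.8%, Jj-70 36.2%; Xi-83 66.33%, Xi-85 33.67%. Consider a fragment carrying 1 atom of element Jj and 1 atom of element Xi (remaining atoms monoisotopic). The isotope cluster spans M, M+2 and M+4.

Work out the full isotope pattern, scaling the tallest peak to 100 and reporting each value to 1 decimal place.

Element Jj pattern (n=1): 0.6380 : 0.3620
Element Xi pattern (n=1): 0.6633 : 0.3367
Convolve the two distributions (both contribute in 2-u steps):
  M: 0.6380×0.6633 = 0.423185
  M+2: 0.6380×0.3367 + 0.3620×0.6633 = 0.454929
  M+4: 0.3620×0.3367 = 0.121885
Scale to base peak (0.454929) = 100: 93.0 : 100.0 : 26.8

93.0 : 100.0 : 26.8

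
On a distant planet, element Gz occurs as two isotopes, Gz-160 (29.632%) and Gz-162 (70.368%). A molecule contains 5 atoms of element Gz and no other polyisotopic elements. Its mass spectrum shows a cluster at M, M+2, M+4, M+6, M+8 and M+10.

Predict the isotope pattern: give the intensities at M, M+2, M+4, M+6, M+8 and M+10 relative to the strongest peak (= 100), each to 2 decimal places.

0.63 : 7.47 : 35.47 : 84.22 : 100.00 : 47.49

Each Gz atom is independently Gz-160 (p = 0.29632) or Gz-162 (q = 0.70368); the cluster is the binomial expansion (p + q)^5.
P(M) = 0.29632^5 = 0.002285
P(M+2) = 5 × 0.29632^4 × 0.70368^1 = 0.027126
P(M+4) = 10 × 0.29632^3 × 0.70368^2 = 0.128835
P(M+6) = 10 × 0.29632^2 × 0.70368^3 = 0.305948
P(M+8) = 5 × 0.29632^1 × 0.70368^4 = 0.363272
P(M+10) = 0.70368^5 = 0.172535
The M+8 peak is largest (0.363272); scaling to 100 gives 0.63 : 7.47 : 35.47 : 84.22 : 100.00 : 47.49.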